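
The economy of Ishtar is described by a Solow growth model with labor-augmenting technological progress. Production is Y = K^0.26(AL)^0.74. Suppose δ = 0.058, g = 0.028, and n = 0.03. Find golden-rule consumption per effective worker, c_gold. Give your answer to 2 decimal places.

c_gold ≈ 0.98

Capital per effective worker breaks even when investment replaces (n + g + δ)·k; here n + g + δ = 0.116.
Setting f'(k) = n+g+δ gives 0.26·k^(0.26−1) = 0.116, hence k_gold = (0.26/0.116)^(1/0.74) ≈ 2.9762.
y_gold = 2.9762^0.26 ≈ 1.3279.
c_gold = y_gold − (n+g+δ)·k_gold = 1.3279 − 0.116·2.9762 ≈ 0.9826.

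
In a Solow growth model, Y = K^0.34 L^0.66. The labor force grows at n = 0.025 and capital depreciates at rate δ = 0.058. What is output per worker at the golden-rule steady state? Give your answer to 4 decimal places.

y_gold ≈ 2.0677

The effective depreciation rate is n + δ = 0.025 + 0.058 = 0.083.
Golden rule sets MPK = n+δ: 0.34·k^(0.34−1) = 0.083, so k_gold = (0.34/0.083)^(1/0.66) ≈ 8.4699.
Output: y_gold = k_gold^0.34 = 8.4699^0.34 ≈ 2.0677.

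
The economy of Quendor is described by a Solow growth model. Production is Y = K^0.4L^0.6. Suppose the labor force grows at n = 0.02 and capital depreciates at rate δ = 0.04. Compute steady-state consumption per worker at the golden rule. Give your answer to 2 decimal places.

The effective depreciation rate is n + δ = 0.02 + 0.04 = 0.06.
Golden rule sets MPK = n+δ: 0.4·k^(0.4−1) = 0.06, so k_gold = (0.4/0.06)^(1/0.6) ≈ 23.6146.
y_gold = 23.6146^0.4 ≈ 3.5422.
c_gold = y_gold − (n+δ)·k_gold = 3.5422 − 0.06·23.6146 ≈ 2.1253.

c_gold ≈ 2.13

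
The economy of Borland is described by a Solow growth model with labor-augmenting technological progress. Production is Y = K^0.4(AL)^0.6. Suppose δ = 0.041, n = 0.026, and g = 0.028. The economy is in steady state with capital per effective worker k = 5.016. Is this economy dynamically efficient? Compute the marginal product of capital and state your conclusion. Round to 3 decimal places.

The effective depreciation rate is n + g + δ = 0.026 + 0.028 + 0.041 = 0.095.
MPK = 0.4·k^(0.4−1) = 0.4·5.016^(-0.6) ≈ 0.1520.
MPK > 0.095, so the economy is dynamically efficient (under-saving).

dynamically efficient; MPK ≈ 0.152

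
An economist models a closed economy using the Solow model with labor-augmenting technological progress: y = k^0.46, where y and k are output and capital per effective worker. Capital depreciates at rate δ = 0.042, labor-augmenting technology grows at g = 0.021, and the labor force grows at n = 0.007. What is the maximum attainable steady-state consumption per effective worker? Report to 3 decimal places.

c_gold ≈ 2.685

n + g + δ = 0.007 + 0.021 + 0.042 = 0.07.
Golden rule sets MPK = n+g+δ: 0.46·k^(0.46−1) = 0.07, so k_gold = (0.46/0.07)^(1/0.54) ≈ 32.6727.
y_gold = 32.6727^0.46 ≈ 4.9719.
c_gold = y_gold − (n+g+δ)·k_gold = 4.9719 − 0.07·32.6727 ≈ 2.6848.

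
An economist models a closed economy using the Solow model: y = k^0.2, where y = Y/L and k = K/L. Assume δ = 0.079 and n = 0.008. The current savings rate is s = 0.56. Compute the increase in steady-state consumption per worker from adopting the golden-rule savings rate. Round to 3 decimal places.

The effective depreciation rate is n + δ = 0.008 + 0.079 = 0.087.
Current steady state (s = 0.56): k* = (0.56/0.087)^(1/0.8) ≈ 10.2526, y* = 10.2526^0.2 ≈ 1.5928, c* = (1−0.56)·1.5928 ≈ 0.7008.
At the golden rule the marginal product of capital equals n+δ: 0.2·k^(0.2−1) = 0.087. Solving, k_gold = (0.2/0.087)^(1/0.8) ≈ 2.8307.
y_gold = 2.8307^0.2 ≈ 1.2313, c_gold = y_gold − 0.087·k_gold ≈ 0.9851.
Gain: Δc = 0.9851 − 0.7008 ≈ 0.2842.

Δc ≈ 0.284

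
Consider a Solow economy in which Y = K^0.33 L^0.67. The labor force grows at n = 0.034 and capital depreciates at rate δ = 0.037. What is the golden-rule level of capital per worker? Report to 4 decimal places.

Break-even investment rate: n + δ = 0.034 + 0.037 = 0.071.
At the golden rule the marginal product of capital equals n+δ: 0.33·k^(0.33−1) = 0.071. Solving, k_gold = (0.33/0.071)^(1/0.67) ≈ 9.9061.

k_gold ≈ 9.9061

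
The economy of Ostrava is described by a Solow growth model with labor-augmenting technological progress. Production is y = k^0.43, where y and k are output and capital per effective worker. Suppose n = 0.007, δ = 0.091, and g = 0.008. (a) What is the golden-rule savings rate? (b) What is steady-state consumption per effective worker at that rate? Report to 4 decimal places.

n + g + δ = 0.007 + 0.008 + 0.091 = 0.106.
For Cobb-Douglas, s_gold equals capital's share: s_gold = 0.43.
Golden rule sets MPK = n+g+δ: 0.43·k^(0.43−1) = 0.106, so k_gold = (0.43/0.106)^(1/0.57) ≈ 11.6668.
y_gold = 11.6668^0.43 ≈ 2.8760; c_gold = (1−0.43)·y_gold ≈ 1.6393.

(a) s_gold = 0.4300; (b) c_gold ≈ 1.6393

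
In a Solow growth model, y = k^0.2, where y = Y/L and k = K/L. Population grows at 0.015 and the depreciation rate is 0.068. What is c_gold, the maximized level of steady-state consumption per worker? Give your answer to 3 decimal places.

c_gold ≈ 0.997

n + δ = 0.015 + 0.068 = 0.083.
Setting f'(k) = n+δ gives 0.2·k^(0.2−1) = 0.083, hence k_gold = (0.2/0.083)^(1/0.8) ≈ 3.0022.
y_gold = 3.0022^0.2 ≈ 1.2459.
c_gold = y_gold − (n+δ)·k_gold = 1.2459 − 0.083·3.0022 ≈ 0.9967.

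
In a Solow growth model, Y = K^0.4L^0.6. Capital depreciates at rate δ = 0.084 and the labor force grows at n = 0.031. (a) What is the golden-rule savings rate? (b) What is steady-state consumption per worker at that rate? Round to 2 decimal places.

n + δ = 0.031 + 0.084 = 0.115.
For Cobb-Douglas, s_gold equals capital's share: s_gold = 0.4.
At the golden rule the marginal product of capital equals n+δ: 0.4·k^(0.4−1) = 0.115. Solving, k_gold = (0.4/0.115)^(1/0.6) ≈ 7.9849.
y_gold = 7.9849^0.4 ≈ 2.2957; c_gold = (1−0.4)·y_gold ≈ 1.3774.

(a) s_gold = 0.40; (b) c_gold ≈ 1.38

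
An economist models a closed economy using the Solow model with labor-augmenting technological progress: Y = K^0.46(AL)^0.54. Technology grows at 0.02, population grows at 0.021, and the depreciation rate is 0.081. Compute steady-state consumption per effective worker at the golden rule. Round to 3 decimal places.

c_gold ≈ 1.673

Break-even investment rate: n + g + δ = 0.021 + 0.02 + 0.081 = 0.122.
Setting f'(k) = n+g+δ gives 0.46·k^(0.46−1) = 0.122, hence k_gold = (0.46/0.122)^(1/0.54) ≈ 11.6789.
y_gold = 11.6789^0.46 ≈ 3.0975.
c_gold = y_gold − (n+g+δ)·k_gold = 3.0975 − 0.122·11.6789 ≈ 1.6726.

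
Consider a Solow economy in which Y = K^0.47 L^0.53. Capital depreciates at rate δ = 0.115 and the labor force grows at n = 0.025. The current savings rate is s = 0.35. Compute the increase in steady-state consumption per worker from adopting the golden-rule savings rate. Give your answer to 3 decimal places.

Break-even investment rate: n + δ = 0.025 + 0.115 = 0.14.
Current steady state (s = 0.35): k* = (0.35/0.14)^(1/0.53) ≈ 5.6342, y* = 5.6342^0.47 ≈ 2.2537, c* = (1−0.35)·2.2537 ≈ 1.4649.
At the golden rule the marginal product of capital equals n+δ: 0.47·k^(0.47−1) = 0.14. Solving, k_gold = (0.47/0.14)^(1/0.53) ≈ 9.8264.
y_gold = 9.8264^0.47 ≈ 2.9270, c_gold = y_gold − 0.14·k_gold ≈ 1.5513.
Gain: Δc = 1.5513 − 1.4649 ≈ 0.0864.

Δc ≈ 0.086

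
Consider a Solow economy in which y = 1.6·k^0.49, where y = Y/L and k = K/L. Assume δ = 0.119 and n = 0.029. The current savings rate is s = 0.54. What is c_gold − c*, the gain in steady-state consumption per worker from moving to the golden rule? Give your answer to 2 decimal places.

Break-even investment rate: n + δ = 0.029 + 0.119 = 0.148.
Current steady state (s = 0.54): k* = (0.54·1.6/0.148)^(1/0.51) ≈ 31.8020, y* = 1.6·31.8020^0.49 ≈ 8.7161, c* = (1−0.54)·8.7161 ≈ 4.0094.
Setting f'(k) = n+δ gives 0.49·1.6·k^(0.49−1) = 0.148, hence k_gold = (0.49·1.6/0.148)^(1/0.51) ≈ 26.2854.
y_gold = 1.6·26.2854^0.49 ≈ 7.9393, c_gold = y_gold − 0.148·k_gold ≈ 4.0490.
Gain: Δc = 4.0490 − 4.0094 ≈ 0.0396.

Δc ≈ 0.04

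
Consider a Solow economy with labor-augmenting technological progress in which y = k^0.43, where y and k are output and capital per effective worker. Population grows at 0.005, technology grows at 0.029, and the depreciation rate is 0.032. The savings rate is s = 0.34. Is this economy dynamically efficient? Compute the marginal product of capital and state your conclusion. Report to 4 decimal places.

The effective depreciation rate is n + g + δ = 0.005 + 0.029 + 0.032 = 0.066.
Steady-state k*: s·k^0.43 = 0.066·k gives k* = (0.34/0.066)^(1/0.57) ≈ 17.7423.
MPK = 0.43·17.7423^(-0.57) ≈ 0.0835.
MPK > n+g+δ = 0.066, so the economy is dynamically efficient (under-saving).

dynamically efficient; MPK ≈ 0.0835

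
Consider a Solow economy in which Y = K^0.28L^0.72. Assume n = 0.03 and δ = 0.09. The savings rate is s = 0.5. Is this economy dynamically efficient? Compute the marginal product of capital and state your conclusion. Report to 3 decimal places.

Break-even investment rate: n + δ = 0.03 + 0.09 = 0.12.
Steady-state k*: s·k^0.28 = 0.12·k gives k* = (0.5/0.12)^(1/0.72) ≈ 7.2580.
MPK = 0.28·7.2580^(-0.72) ≈ 0.0672.
MPK < n+δ = 0.12, so the economy is dynamically inefficient (over-saving).

dynamically inefficient; MPK ≈ 0.067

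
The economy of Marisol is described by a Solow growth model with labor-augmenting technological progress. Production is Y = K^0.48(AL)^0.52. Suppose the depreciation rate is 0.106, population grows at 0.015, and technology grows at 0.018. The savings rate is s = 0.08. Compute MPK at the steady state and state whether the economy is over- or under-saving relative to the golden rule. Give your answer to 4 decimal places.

under-saving; MPK ≈ 0.8340

Capital per effective worker breaks even when investment replaces (n + g + δ)·k; here n + g + δ = 0.139.
Steady-state k*: s·k^0.48 = 0.139·k gives k* = (0.08/0.139)^(1/0.52) ≈ 0.3456.
MPK = 0.48·0.3456^(-0.52) ≈ 0.8340.
MPK > n+g+δ = 0.139, so the economy is dynamically efficient (under-saving).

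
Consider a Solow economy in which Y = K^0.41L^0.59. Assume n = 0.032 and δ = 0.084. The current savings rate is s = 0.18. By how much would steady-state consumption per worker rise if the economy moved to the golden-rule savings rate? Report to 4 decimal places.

n + δ = 0.032 + 0.084 = 0.116.
Current steady state (s = 0.18): k* = (0.18/0.116)^(1/0.59) ≈ 2.1058, y* = 2.1058^0.41 ≈ 1.3571, c* = (1−0.18)·1.3571 ≈ 1.1128.
Maximizing c = f(k) − (n+δ)·k gives f'(k) = n+δ, i.e. 0.41·k^(0.41−1) = 0.116, so k_gold = (0.41/0.116)^(1/0.59) ≈ 8.4990.
y_gold = 8.4990^0.41 ≈ 2.4046, c_gold = y_gold − 0.116·k_gold ≈ 1.4187.
Gain: Δc = 1.4187 − 1.1128 ≈ 0.3059.

Δc ≈ 0.3059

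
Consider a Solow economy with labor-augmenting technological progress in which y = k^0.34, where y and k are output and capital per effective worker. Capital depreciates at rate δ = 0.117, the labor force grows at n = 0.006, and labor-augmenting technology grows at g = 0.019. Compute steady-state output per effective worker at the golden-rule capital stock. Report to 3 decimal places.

y_gold ≈ 1.568

Capital per effective worker breaks even when investment replaces (n + g + δ)·k; here n + g + δ = 0.142.
Setting f'(k) = n+g+δ gives 0.34·k^(0.34−1) = 0.142, hence k_gold = (0.34/0.142)^(1/0.66) ≈ 3.7543.
Output: y_gold = k_gold^0.34 = 3.7543^0.34 ≈ 1.5680.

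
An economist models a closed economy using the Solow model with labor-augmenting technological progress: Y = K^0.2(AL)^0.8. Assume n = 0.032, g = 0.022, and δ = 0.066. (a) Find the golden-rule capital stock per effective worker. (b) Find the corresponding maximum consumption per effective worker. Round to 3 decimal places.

The effective depreciation rate is n + g + δ = 0.032 + 0.022 + 0.066 = 0.12.
Maximizing c = f(k) − (n+g+δ)·k gives f'(k) = n+g+δ, i.e. 0.2·k^(0.2−1) = 0.12, so k_gold = (0.2/0.12)^(1/0.8) ≈ 1.8937.
y_gold = 1.8937^0.2 ≈ 1.1362; c_gold = y_gold − 0.12·k_gold ≈ 0.9090.

(a) k_gold ≈ 1.894; (b) c_gold ≈ 0.909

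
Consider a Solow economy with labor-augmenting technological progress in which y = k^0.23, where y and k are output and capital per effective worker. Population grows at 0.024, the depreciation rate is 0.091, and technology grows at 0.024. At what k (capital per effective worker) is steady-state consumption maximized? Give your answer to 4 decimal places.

Capital per effective worker breaks even when investment replaces (n + g + δ)·k; here n + g + δ = 0.139.
At the golden rule the marginal product of capital equals n+g+δ: 0.23·k^(0.23−1) = 0.139. Solving, k_gold = (0.23/0.139)^(1/0.77) ≈ 1.9233.

k_gold ≈ 1.9233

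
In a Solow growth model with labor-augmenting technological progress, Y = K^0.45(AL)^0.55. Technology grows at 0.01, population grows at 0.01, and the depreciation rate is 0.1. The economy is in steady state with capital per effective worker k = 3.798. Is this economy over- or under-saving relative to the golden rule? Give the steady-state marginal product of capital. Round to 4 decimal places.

under-saving; MPK ≈ 0.2160

Capital per effective worker breaks even when investment replaces (n + g + δ)·k; here n + g + δ = 0.12.
MPK = 0.45·k^(0.45−1) = 0.45·3.798^(-0.55) ≈ 0.2160.
MPK > 0.12, so the economy is dynamically efficient (under-saving).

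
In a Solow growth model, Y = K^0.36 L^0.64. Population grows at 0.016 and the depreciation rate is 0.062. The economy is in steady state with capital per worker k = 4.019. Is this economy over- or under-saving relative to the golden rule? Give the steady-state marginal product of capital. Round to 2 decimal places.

under-saving; MPK ≈ 0.15

Capital per worker breaks even when investment replaces (n + δ)·k; here n + δ = 0.078.
MPK = 0.36·k^(0.36−1) = 0.36·4.019^(-0.64) ≈ 0.1478.
MPK > 0.078, so the economy is dynamically efficient (under-saving).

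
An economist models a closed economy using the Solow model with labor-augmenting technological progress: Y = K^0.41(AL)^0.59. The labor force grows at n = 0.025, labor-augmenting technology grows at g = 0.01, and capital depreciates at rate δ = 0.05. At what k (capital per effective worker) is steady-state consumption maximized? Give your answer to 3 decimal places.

k_gold ≈ 14.396

Break-even investment rate: n + g + δ = 0.025 + 0.01 + 0.05 = 0.085.
Maximizing c = f(k) − (n+g+δ)·k gives f'(k) = n+g+δ, i.e. 0.41·k^(0.41−1) = 0.085, so k_gold = (0.41/0.085)^(1/0.59) ≈ 14.3961.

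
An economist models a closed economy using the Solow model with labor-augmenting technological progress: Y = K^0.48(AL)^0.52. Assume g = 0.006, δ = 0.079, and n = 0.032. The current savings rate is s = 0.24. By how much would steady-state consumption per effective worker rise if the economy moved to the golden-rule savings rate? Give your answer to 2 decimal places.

Capital per effective worker breaks even when investment replaces (n + g + δ)·k; here n + g + δ = 0.117.
Current steady state (s = 0.24): k* = (0.24/0.117)^(1/0.52) ≈ 3.9815, y* = 3.9815^0.48 ≈ 1.9410, c* = (1−0.24)·1.9410 ≈ 1.4752.
At the golden rule the marginal product of capital equals n+g+δ: 0.48·k^(0.48−1) = 0.117. Solving, k_gold = (0.48/0.117)^(1/0.52) ≈ 15.0992.
y_gold = 15.0992^0.48 ≈ 3.6804, c_gold = y_gold − 0.117·k_gold ≈ 1.9138.
Gain: Δc = 1.9138 − 1.4752 ≈ 0.4387.

Δc ≈ 0.44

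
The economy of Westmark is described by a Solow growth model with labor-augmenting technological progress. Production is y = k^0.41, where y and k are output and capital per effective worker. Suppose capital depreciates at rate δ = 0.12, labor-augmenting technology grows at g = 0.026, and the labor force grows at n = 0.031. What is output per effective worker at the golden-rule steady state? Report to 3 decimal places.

Break-even investment rate: n + g + δ = 0.031 + 0.026 + 0.12 = 0.177.
Maximizing c = f(k) − (n+g+δ)·k gives f'(k) = n+g+δ, i.e. 0.41·k^(0.41−1) = 0.177, so k_gold = (0.41/0.177)^(1/0.59) ≈ 4.1526.
Output: y_gold = k_gold^0.41 = 4.1526^0.41 ≈ 1.7927.

y_gold ≈ 1.793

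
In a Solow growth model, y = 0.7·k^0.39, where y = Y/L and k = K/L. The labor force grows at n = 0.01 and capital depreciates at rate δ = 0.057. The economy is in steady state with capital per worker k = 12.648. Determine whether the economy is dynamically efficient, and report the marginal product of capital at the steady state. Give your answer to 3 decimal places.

dynamically inefficient; MPK ≈ 0.058

Break-even investment rate: n + δ = 0.01 + 0.057 = 0.067.
MPK = 0.39·0.7·k^(0.39−1) = 0.39·0.7·12.648^(-0.61) ≈ 0.0581.
MPK < 0.067, so the economy is dynamically inefficient (over-saving).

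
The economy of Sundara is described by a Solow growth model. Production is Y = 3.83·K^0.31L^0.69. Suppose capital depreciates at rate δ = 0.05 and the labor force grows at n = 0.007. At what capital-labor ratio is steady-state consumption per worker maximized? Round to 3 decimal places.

n + δ = 0.007 + 0.05 = 0.057.
Golden rule sets MPK = n+δ: 0.31·3.83·k^(0.31−1) = 0.057, so k_gold = (0.31·3.83/0.057)^(1/0.69) ≈ 81.4964.

k_gold ≈ 81.496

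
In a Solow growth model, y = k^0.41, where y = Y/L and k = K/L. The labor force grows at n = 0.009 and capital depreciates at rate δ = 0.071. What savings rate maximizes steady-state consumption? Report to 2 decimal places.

s_gold = 0.41

n + δ = 0.009 + 0.071 = 0.08.
At the golden rule MPK = n+δ, and in any Cobb-Douglas steady state s = (n+δ)·k/y = MPK·k/y = capital's share 0.41.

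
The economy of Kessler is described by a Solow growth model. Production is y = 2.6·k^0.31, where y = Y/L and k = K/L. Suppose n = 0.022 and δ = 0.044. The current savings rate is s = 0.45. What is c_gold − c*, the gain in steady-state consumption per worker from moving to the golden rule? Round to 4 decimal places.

Capital per worker breaks even when investment replaces (n + δ)·k; here n + δ = 0.066.
Current steady state (s = 0.45): k* = (0.45·2.6/0.066)^(1/0.69) ≈ 64.5098, y* = 2.6·64.5098^0.31 ≈ 9.4614, c* = (1−0.45)·9.4614 ≈ 5.2038.
Maximizing c = f(k) − (n+δ)·k gives f'(k) = n+δ, i.e. 0.31·2.6·k^(0.31−1) = 0.066, so k_gold = (0.31·2.6/0.066)^(1/0.69) ≈ 37.5889.
y_gold = 2.6·37.5889^0.31 ≈ 8.0028, c_gold = y_gold − 0.066·k_gold ≈ 5.5219.
Gain: Δc = 5.5219 − 5.2038 ≈ 0.3181.

Δc ≈ 0.3181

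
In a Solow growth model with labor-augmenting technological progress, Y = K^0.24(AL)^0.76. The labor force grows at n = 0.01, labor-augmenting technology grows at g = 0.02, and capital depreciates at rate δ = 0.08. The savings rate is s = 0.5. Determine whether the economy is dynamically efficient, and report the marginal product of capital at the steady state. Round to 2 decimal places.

The effective depreciation rate is n + g + δ = 0.01 + 0.02 + 0.08 = 0.11.
Steady-state k*: s·k^0.24 = 0.11·k gives k* = (0.5/0.11)^(1/0.76) ≈ 7.3322.
MPK = 0.24·7.3322^(-0.76) ≈ 0.0528.
MPK < n+g+δ = 0.11, so the economy is dynamically inefficient (over-saving).

dynamically inefficient; MPK ≈ 0.05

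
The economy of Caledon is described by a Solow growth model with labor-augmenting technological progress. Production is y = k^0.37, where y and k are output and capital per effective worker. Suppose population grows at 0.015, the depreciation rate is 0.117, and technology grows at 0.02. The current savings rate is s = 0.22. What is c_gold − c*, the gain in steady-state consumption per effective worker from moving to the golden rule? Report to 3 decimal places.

Capital per effective worker breaks even when investment replaces (n + g + δ)·k; here n + g + δ = 0.152.
Current steady state (s = 0.22): k* = (0.22/0.152)^(1/0.63) ≈ 1.7984, y* = 1.7984^0.37 ≈ 1.2425, c* = (1−0.22)·1.2425 ≈ 0.9692.
Golden rule sets MPK = n+g+δ: 0.37·k^(0.37−1) = 0.152, so k_gold = (0.37/0.152)^(1/0.63) ≈ 4.1046.
y_gold = 4.1046^0.37 ≈ 1.6862, c_gold = y_gold − 0.152·k_gold ≈ 1.0623.
Gain: Δc = 1.0623 − 0.9692 ≈ 0.0931.

Δc ≈ 0.093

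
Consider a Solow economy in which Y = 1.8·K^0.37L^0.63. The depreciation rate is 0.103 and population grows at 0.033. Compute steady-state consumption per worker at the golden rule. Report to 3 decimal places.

The effective depreciation rate is n + δ = 0.033 + 0.103 = 0.136.
At the golden rule the marginal product of capital equals n+δ: 0.37·1.8·k^(0.37−1) = 0.136. Solving, k_gold = (0.37·1.8/0.136)^(1/0.63) ≈ 12.4490.
y_gold = 1.8·12.4490^0.37 ≈ 4.5759.
c_gold = y_gold − (n+δ)·k_gold = 4.5759 − 0.136·12.4490 ≈ 2.8828.

c_gold ≈ 2.883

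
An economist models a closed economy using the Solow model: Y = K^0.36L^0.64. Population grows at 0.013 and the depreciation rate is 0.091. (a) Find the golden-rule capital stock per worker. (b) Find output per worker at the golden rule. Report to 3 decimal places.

The effective depreciation rate is n + δ = 0.013 + 0.091 = 0.104.
Golden rule sets MPK = n+δ: 0.36·k^(0.36−1) = 0.104, so k_gold = (0.36/0.104)^(1/0.64) ≈ 6.9600.
y_gold = 6.9600^0.36 ≈ 2.0107.

(a) k_gold ≈ 6.960; (b) y_gold ≈ 2.011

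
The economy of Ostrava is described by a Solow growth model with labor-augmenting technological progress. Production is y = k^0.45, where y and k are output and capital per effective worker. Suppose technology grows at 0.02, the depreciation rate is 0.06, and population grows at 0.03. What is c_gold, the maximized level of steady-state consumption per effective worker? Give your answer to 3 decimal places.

c_gold ≈ 1.742

n + g + δ = 0.03 + 0.02 + 0.06 = 0.11.
Maximizing c = f(k) − (n+g+δ)·k gives f'(k) = n+g+δ, i.e. 0.45·k^(0.45−1) = 0.11, so k_gold = (0.45/0.11)^(1/0.55) ≈ 12.9539.
y_gold = 12.9539^0.45 ≈ 3.1665.
c_gold = y_gold − (n+g+δ)·k_gold = 3.1665 − 0.11·12.9539 ≈ 1.7416.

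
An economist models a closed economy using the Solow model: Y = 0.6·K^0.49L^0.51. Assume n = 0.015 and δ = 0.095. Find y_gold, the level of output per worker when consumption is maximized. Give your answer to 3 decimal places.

y_gold ≈ 1.543

The effective depreciation rate is n + δ = 0.015 + 0.095 = 0.11.
Maximizing c = f(k) − (n+δ)·k gives f'(k) = n+δ, i.e. 0.49·0.6·k^(0.49−1) = 0.11, so k_gold = (0.49·0.6/0.11)^(1/0.51) ≈ 6.8733.
Output: y_gold = 0.6·k_gold^0.49 = 0.6·6.8733^0.49 ≈ 1.5430.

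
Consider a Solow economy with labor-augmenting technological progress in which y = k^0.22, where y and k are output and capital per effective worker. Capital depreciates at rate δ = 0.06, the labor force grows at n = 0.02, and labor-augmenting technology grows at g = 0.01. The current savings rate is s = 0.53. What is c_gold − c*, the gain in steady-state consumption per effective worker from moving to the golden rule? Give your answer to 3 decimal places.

Δc ≈ 0.229

The effective depreciation rate is n + g + δ = 0.02 + 0.01 + 0.06 = 0.09.
Current steady state (s = 0.53): k* = (0.53/0.09)^(1/0.78) ≈ 9.7101, y* = 9.7101^0.22 ≈ 1.6489, c* = (1−0.53)·1.6489 ≈ 0.7750.
Setting f'(k) = n+g+δ gives 0.22·k^(0.22−1) = 0.09, hence k_gold = (0.22/0.09)^(1/0.78) ≈ 3.1453.
y_gold = 3.1453^0.22 ≈ 1.2867, c_gold = y_gold − 0.09·k_gold ≈ 1.0036.
Gain: Δc = 1.0036 − 0.7750 ≈ 0.2287.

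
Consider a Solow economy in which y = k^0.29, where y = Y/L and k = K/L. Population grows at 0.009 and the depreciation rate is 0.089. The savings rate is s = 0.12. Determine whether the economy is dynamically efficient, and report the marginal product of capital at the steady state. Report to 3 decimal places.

dynamically efficient; MPK ≈ 0.237

Break-even investment rate: n + δ = 0.009 + 0.089 = 0.098.
Steady-state k*: s·k^0.29 = 0.098·k gives k* = (0.12/0.098)^(1/0.71) ≈ 1.3301.
MPK = 0.29·1.3301^(-0.71) ≈ 0.2368.
MPK > n+δ = 0.098, so the economy is dynamically efficient (under-saving).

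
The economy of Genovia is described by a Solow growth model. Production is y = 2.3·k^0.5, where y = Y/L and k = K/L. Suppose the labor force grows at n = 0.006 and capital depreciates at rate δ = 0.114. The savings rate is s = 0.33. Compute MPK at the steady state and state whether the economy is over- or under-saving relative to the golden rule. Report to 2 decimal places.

under-saving; MPK ≈ 0.18

Capital per worker breaks even when investment replaces (n + δ)·k; here n + δ = 0.12.
Steady-state k*: s·A·k^0.5 = 0.12·k gives k* = (0.33·2.3/0.12)^(1/0.5) ≈ 40.0056.
MPK = 0.5·2.3·40.0056^(-0.5) ≈ 0.1818.
MPK > n+δ = 0.12, so the economy is dynamically efficient (under-saving).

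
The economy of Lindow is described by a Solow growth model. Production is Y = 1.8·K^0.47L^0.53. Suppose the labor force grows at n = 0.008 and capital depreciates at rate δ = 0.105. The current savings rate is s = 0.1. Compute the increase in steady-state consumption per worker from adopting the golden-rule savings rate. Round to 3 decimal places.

Capital per worker breaks even when investment replaces (n + δ)·k; here n + δ = 0.113.
Current steady state (s = 0.1): k* = (0.1·1.8/0.113)^(1/0.53) ≈ 2.4071, y* = 1.8·2.4071^0.47 ≈ 2.7200, c* = (1−0.1)·2.7200 ≈ 2.4480.
Setting f'(k) = n+δ gives 0.47·1.8·k^(0.47−1) = 0.113, hence k_gold = (0.47·1.8/0.113)^(1/0.53) ≈ 44.6280.
y_gold = 1.8·44.6280^0.47 ≈ 10.7297, c_gold = y_gold − 0.113·k_gold ≈ 5.6867.
Gain: Δc = 5.6867 − 2.4480 ≈ 3.2387.

Δc ≈ 3.239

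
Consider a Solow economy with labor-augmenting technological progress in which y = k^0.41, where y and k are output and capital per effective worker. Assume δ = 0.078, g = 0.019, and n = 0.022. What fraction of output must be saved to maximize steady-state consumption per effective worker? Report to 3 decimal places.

Break-even investment rate: n + g + δ = 0.022 + 0.019 + 0.078 = 0.119.
At the golden rule MPK = n+g+δ, and in any Cobb-Douglas steady state s = (n+g+δ)·k/y = MPK·k/y = capital's share 0.41.

s_gold = 0.410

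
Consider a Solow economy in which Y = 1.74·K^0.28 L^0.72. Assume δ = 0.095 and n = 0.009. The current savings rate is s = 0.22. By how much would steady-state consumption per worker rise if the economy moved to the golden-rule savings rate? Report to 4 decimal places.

Δc ≈ 0.0312

n + δ = 0.009 + 0.095 = 0.104.
Current steady state (s = 0.22): k* = (0.22·1.74/0.104)^(1/0.72) ≈ 6.1098, y* = 1.74·6.1098^0.28 ≈ 2.8883, c* = (1−0.22)·2.8883 ≈ 2.2528.
Maximizing c = f(k) − (n+δ)·k gives f'(k) = n+δ, i.e. 0.28·1.74·k^(0.28−1) = 0.104, so k_gold = (0.28·1.74/0.104)^(1/0.72) ≈ 8.5407.
y_gold = 1.74·8.5407^0.28 ≈ 3.1722, c_gold = y_gold − 0.104·k_gold ≈ 2.2840.
Gain: Δc = 2.2840 − 2.2528 ≈ 0.0312.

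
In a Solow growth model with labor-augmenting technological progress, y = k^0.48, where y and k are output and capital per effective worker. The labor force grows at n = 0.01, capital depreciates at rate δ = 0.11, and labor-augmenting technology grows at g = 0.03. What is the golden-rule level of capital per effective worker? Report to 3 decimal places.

The effective depreciation rate is n + g + δ = 0.01 + 0.03 + 0.11 = 0.15.
Golden rule sets MPK = n+g+δ: 0.48·k^(0.48−1) = 0.15, so k_gold = (0.48/0.15)^(1/0.52) ≈ 9.3636.

k_gold ≈ 9.364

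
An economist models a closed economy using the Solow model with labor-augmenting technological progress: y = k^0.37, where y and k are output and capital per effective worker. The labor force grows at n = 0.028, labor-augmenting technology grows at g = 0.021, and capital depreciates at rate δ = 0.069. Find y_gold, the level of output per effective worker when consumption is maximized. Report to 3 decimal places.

y_gold ≈ 1.957

Break-even investment rate: n + g + δ = 0.028 + 0.021 + 0.069 = 0.118.
Golden rule sets MPK = n+g+δ: 0.37·k^(0.37−1) = 0.118, so k_gold = (0.37/0.118)^(1/0.63) ≈ 6.1349.
Output: y_gold = k_gold^0.37 = 6.1349^0.37 ≈ 1.9565.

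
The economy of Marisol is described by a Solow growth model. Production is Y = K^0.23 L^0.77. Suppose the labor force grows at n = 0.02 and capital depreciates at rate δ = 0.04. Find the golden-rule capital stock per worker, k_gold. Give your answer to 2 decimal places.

k_gold ≈ 5.73

The effective depreciation rate is n + δ = 0.02 + 0.04 = 0.06.
Setting f'(k) = n+δ gives 0.23·k^(0.23−1) = 0.06, hence k_gold = (0.23/0.06)^(1/0.77) ≈ 5.7265.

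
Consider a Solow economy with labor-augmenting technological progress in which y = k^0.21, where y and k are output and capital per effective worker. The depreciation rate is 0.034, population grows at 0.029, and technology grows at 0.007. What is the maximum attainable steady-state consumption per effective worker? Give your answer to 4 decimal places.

Break-even investment rate: n + g + δ = 0.029 + 0.007 + 0.034 = 0.07.
At the golden rule the marginal product of capital equals n+g+δ: 0.21·k^(0.21−1) = 0.07. Solving, k_gold = (0.21/0.07)^(1/0.79) ≈ 4.0175.
y_gold = 4.0175^0.21 ≈ 1.3392.
c_gold = y_gold − (n+g+δ)·k_gold = 1.3392 − 0.07·4.0175 ≈ 1.0579.

c_gold ≈ 1.0579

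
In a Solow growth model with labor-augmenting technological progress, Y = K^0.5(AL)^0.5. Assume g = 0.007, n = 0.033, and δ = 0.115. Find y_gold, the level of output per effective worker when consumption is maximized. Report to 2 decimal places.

y_gold ≈ 3.23

The effective depreciation rate is n + g + δ = 0.033 + 0.007 + 0.115 = 0.155.
Maximizing c = f(k) − (n+g+δ)·k gives f'(k) = n+g+δ, i.e. 0.5·k^(0.5−1) = 0.155, so k_gold = (0.5/0.155)^(1/0.5) ≈ 10.4058.
Output: y_gold = k_gold^0.5 = 10.4058^0.5 ≈ 3.2258.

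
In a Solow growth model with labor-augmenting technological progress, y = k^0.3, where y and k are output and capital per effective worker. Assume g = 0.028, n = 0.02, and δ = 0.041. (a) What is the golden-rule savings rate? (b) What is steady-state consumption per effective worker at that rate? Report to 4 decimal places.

The effective depreciation rate is n + g + δ = 0.02 + 0.028 + 0.041 = 0.089.
For Cobb-Douglas, s_gold equals capital's share: s_gold = 0.3.
At the golden rule the marginal product of capital equals n+g+δ: 0.3·k^(0.3−1) = 0.089. Solving, k_gold = (0.3/0.089)^(1/0.7) ≈ 5.6742.
y_gold = 5.6742^0.3 ≈ 1.6833; c_gold = (1−0.3)·y_gold ≈ 1.1783.

(a) s_gold = 0.3000; (b) c_gold ≈ 1.1783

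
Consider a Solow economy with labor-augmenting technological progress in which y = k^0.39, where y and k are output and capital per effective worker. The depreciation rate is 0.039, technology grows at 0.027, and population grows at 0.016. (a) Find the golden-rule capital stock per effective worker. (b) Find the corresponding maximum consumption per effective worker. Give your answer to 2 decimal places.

Break-even investment rate: n + g + δ = 0.016 + 0.027 + 0.039 = 0.082.
Golden rule sets MPK = n+g+δ: 0.39·k^(0.39−1) = 0.082, so k_gold = (0.39/0.082)^(1/0.61) ≈ 12.8898.
y_gold = 12.8898^0.39 ≈ 2.7102; c_gold = y_gold − 0.082·k_gold ≈ 1.6532.

(a) k_gold ≈ 12.89; (b) c_gold ≈ 1.65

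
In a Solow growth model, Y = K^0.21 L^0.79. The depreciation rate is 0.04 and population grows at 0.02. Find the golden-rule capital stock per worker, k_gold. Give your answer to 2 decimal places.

k_gold ≈ 4.88

Break-even investment rate: n + δ = 0.02 + 0.04 = 0.06.
Golden rule sets MPK = n+δ: 0.21·k^(0.21−1) = 0.06, so k_gold = (0.21/0.06)^(1/0.79) ≈ 4.8831.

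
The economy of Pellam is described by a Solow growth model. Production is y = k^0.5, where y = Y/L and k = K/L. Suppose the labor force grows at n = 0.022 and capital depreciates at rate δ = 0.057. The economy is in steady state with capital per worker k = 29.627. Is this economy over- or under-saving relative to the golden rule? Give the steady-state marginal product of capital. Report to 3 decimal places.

Capital per worker breaks even when investment replaces (n + δ)·k; here n + δ = 0.079.
MPK = 0.5·k^(0.5−1) = 0.5·29.627^(-0.5) ≈ 0.0919.
MPK > 0.079, so the economy is dynamically efficient (under-saving).

under-saving; MPK ≈ 0.092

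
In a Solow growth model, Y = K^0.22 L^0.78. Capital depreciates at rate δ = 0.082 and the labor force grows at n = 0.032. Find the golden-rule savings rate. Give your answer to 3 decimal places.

s_gold = 0.220

Break-even investment rate: n + δ = 0.032 + 0.082 = 0.114.
At the golden rule MPK = n+δ, and in any Cobb-Douglas steady state s = (n+δ)·k/y = MPK·k/y = capital's share 0.22.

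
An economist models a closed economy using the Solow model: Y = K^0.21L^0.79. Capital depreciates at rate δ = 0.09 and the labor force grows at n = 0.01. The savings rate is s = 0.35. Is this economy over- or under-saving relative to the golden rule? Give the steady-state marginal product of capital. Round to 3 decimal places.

over-saving; MPK ≈ 0.060

Capital per worker breaks even when investment replaces (n + δ)·k; here n + δ = 0.1.
Steady-state k*: s·k^0.21 = 0.1·k gives k* = (0.35/0.1)^(1/0.79) ≈ 4.8831.
MPK = 0.21·4.8831^(-0.79) ≈ 0.0600.
MPK < n+δ = 0.1, so the economy is dynamically inefficient (over-saving).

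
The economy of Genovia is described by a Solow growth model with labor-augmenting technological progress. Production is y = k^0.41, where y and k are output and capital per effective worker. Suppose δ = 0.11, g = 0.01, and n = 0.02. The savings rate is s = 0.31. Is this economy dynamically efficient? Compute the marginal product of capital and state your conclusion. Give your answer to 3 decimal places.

Break-even investment rate: n + g + δ = 0.02 + 0.01 + 0.11 = 0.14.
Steady-state k*: s·k^0.41 = 0.14·k gives k* = (0.31/0.14)^(1/0.59) ≈ 3.8472.
MPK = 0.41·3.8472^(-0.59) ≈ 0.1852.
MPK > n+g+δ = 0.14, so the economy is dynamically efficient (under-saving).

dynamically efficient; MPK ≈ 0.185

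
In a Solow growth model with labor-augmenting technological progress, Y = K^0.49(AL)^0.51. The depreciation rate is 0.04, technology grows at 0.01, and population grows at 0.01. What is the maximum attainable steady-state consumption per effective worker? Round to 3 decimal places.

Capital per effective worker breaks even when investment replaces (n + g + δ)·k; here n + g + δ = 0.06.
Maximizing c = f(k) − (n+g+δ)·k gives f'(k) = n+g+δ, i.e. 0.49·k^(0.49−1) = 0.06, so k_gold = (0.49/0.06)^(1/0.51) ≈ 61.4219.
y_gold = 61.4219^0.49 ≈ 7.5210.
c_gold = y_gold − (n+g+δ)·k_gold = 7.5210 − 0.06·61.4219 ≈ 3.8357.

c_gold ≈ 3.836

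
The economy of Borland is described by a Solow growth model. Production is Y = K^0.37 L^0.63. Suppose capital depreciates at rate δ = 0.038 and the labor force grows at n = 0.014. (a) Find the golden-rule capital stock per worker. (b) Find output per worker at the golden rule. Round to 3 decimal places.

(a) k_gold ≈ 22.527; (b) y_gold ≈ 3.166

n + δ = 0.014 + 0.038 = 0.052.
Setting f'(k) = n+δ gives 0.37·k^(0.37−1) = 0.052, hence k_gold = (0.37/0.052)^(1/0.63) ≈ 22.5266.
y_gold = 22.5266^0.37 ≈ 3.1659.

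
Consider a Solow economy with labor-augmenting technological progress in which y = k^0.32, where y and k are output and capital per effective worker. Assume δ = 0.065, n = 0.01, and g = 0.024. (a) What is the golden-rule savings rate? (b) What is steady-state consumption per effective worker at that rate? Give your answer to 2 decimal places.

The effective depreciation rate is n + g + δ = 0.01 + 0.024 + 0.065 = 0.099.
For Cobb-Douglas, s_gold equals capital's share: s_gold = 0.32.
At the golden rule the marginal product of capital equals n+g+δ: 0.32·k^(0.32−1) = 0.099. Solving, k_gold = (0.32/0.099)^(1/0.68) ≈ 5.6142.
y_gold = 5.6142^0.32 ≈ 1.7369; c_gold = (1−0.32)·y_gold ≈ 1.1811.

(a) s_gold = 0.32; (b) c_gold ≈ 1.18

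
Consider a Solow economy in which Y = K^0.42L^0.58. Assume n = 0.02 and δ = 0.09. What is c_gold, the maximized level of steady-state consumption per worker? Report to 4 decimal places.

n + δ = 0.02 + 0.09 = 0.11.
Setting f'(k) = n+δ gives 0.42·k^(0.42−1) = 0.11, hence k_gold = (0.42/0.11)^(1/0.58) ≈ 10.0740.
y_gold = 10.0740^0.42 ≈ 2.6384.
c_gold = y_gold − (n+δ)·k_gold = 2.6384 − 0.11·10.0740 ≈ 1.5303.

c_gold ≈ 1.5303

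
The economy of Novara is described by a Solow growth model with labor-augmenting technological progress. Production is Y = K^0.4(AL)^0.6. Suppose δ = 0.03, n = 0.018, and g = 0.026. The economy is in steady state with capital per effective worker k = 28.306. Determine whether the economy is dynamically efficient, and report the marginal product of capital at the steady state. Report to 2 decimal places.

Capital per effective worker breaks even when investment replaces (n + g + δ)·k; here n + g + δ = 0.074.
MPK = 0.4·k^(0.4−1) = 0.4·28.306^(-0.6) ≈ 0.0538.
MPK < 0.074, so the economy is dynamically inefficient (over-saving).

dynamically inefficient; MPK ≈ 0.05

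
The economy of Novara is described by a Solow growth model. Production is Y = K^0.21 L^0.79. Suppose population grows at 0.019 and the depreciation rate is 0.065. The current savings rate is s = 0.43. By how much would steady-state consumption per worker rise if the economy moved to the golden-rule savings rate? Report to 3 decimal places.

n + δ = 0.019 + 0.065 = 0.084.
Current steady state (s = 0.43): k* = (0.43/0.084)^(1/0.79) ≈ 7.9015, y* = 7.9015^0.21 ≈ 1.5435, c* = (1−0.43)·1.5435 ≈ 0.8798.
Maximizing c = f(k) − (n+δ)·k gives f'(k) = n+δ, i.e. 0.21·k^(0.21−1) = 0.084, so k_gold = (0.21/0.084)^(1/0.79) ≈ 3.1895.
y_gold = 3.1895^0.21 ≈ 1.2758, c_gold = y_gold − 0.084·k_gold ≈ 1.0079.
Gain: Δc = 1.0079 − 0.8798 ≈ 0.1281.

Δc ≈ 0.128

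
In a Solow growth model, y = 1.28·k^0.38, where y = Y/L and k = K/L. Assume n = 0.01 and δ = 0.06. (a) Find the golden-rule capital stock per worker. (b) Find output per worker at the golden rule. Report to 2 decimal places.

Break-even investment rate: n + δ = 0.01 + 0.06 = 0.07.
Golden rule sets MPK = n+δ: 0.38·1.28·k^(0.38−1) = 0.07, so k_gold = (0.38·1.28/0.07)^(1/0.62) ≈ 22.7980.
y_gold = 1.28·22.7980^0.38 ≈ 4.1996.

(a) k_gold ≈ 22.80; (b) y_gold ≈ 4.20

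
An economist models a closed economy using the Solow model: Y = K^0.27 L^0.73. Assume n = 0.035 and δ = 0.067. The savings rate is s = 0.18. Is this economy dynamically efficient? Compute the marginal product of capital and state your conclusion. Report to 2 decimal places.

n + δ = 0.035 + 0.067 = 0.102.
Steady-state k*: s·k^0.27 = 0.102·k gives k* = (0.18/0.102)^(1/0.73) ≈ 2.1772.
MPK = 0.27·2.1772^(-0.73) ≈ 0.1530.
MPK > n+δ = 0.102, so the economy is dynamically efficient (under-saving).

dynamically efficient; MPK ≈ 0.15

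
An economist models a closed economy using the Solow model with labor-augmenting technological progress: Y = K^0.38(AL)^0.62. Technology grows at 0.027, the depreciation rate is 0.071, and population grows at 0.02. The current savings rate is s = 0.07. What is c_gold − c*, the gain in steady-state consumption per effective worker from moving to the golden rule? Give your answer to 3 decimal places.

Δc ≈ 0.594

Capital per effective worker breaks even when investment replaces (n + g + δ)·k; here n + g + δ = 0.118.
Current steady state (s = 0.07): k* = (0.07/0.118)^(1/0.62) ≈ 0.4307, y* = 0.4307^0.38 ≈ 0.7261, c* = (1−0.07)·0.7261 ≈ 0.6753.
Maximizing c = f(k) − (n+g+δ)·k gives f'(k) = n+g+δ, i.e. 0.38·k^(0.38−1) = 0.118, so k_gold = (0.38/0.118)^(1/0.62) ≈ 6.5947.
y_gold = 6.5947^0.38 ≈ 2.0478, c_gold = y_gold − 0.118·k_gold ≈ 1.2697.
Gain: Δc = 1.2697 − 0.6753 ≈ 0.5944.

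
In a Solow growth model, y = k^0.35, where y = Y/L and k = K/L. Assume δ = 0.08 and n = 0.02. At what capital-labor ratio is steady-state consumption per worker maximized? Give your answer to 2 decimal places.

k_gold ≈ 6.87

n + δ = 0.02 + 0.08 = 0.1.
Golden rule sets MPK = n+δ: 0.35·k^(0.35−1) = 0.1, so k_gold = (0.35/0.1)^(1/0.65) ≈ 6.8711.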